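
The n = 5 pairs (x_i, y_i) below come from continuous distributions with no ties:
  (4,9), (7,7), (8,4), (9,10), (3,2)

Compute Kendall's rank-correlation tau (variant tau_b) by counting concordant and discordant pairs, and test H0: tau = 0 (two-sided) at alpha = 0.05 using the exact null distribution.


Step 1: Enumerate the 10 unordered pairs (i,j) with i<j and classify each by sign(x_j-x_i) * sign(y_j-y_i).
  (1,2):dx=+3,dy=-2->D; (1,3):dx=+4,dy=-5->D; (1,4):dx=+5,dy=+1->C; (1,5):dx=-1,dy=-7->C
  (2,3):dx=+1,dy=-3->D; (2,4):dx=+2,dy=+3->C; (2,5):dx=-4,dy=-5->C; (3,4):dx=+1,dy=+6->C
  (3,5):dx=-5,dy=-2->C; (4,5):dx=-6,dy=-8->C
Step 2: C = 7, D = 3, total pairs = 10.
Step 3: tau = (C - D)/(n(n-1)/2) = (7 - 3)/10 = 0.400000.
Step 4: Exact two-sided p-value (enumerate n! = 120 permutations of y under H0): p = 0.483333.
Step 5: alpha = 0.05. fail to reject H0.

tau_b = 0.4000 (C=7, D=3), p = 0.483333, fail to reject H0.


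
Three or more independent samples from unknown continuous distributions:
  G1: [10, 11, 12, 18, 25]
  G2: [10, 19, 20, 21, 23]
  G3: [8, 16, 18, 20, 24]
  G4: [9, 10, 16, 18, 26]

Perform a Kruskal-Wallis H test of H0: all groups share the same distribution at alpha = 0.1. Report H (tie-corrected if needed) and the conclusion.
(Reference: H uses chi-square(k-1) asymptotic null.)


Step 1: Combine all N = 20 observations and assign midranks.
sorted (value, group, rank): (8,G3,1), (9,G4,2), (10,G1,4), (10,G2,4), (10,G4,4), (11,G1,6), (12,G1,7), (16,G3,8.5), (16,G4,8.5), (18,G1,11), (18,G3,11), (18,G4,11), (19,G2,13), (20,G2,14.5), (20,G3,14.5), (21,G2,16), (23,G2,17), (24,G3,18), (25,G1,19), (26,G4,20)
Step 2: Sum ranks within each group.
R_1 = 47 (n_1 = 5)
R_2 = 64.5 (n_2 = 5)
R_3 = 53 (n_3 = 5)
R_4 = 45.5 (n_4 = 5)
Step 3: H = 12/(N(N+1)) * sum(R_i^2/n_i) - 3(N+1)
     = 12/(20*21) * (47^2/5 + 64.5^2/5 + 53^2/5 + 45.5^2/5) - 3*21
     = 0.028571 * 2249.7 - 63
     = 1.277143.
Step 4: Ties present; correction factor C = 1 - 60/(20^3 - 20) = 0.992481. Corrected H = 1.277143 / 0.992481 = 1.286818.
Step 5: Under H0, H ~ chi^2(3); p-value = 0.732266.
Step 6: alpha = 0.1. fail to reject H0.

H = 1.2868, df = 3, p = 0.732266, fail to reject H0.


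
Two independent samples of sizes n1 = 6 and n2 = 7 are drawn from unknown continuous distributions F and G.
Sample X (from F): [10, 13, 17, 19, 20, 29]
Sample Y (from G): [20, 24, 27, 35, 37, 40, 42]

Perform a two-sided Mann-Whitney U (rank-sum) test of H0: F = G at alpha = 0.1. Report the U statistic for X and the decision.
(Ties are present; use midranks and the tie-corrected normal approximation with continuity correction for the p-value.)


Step 1: Combine and sort all 13 observations; assign midranks.
sorted (value, group): (10,X), (13,X), (17,X), (19,X), (20,X), (20,Y), (24,Y), (27,Y), (29,X), (35,Y), (37,Y), (40,Y), (42,Y)
ranks: 10->1, 13->2, 17->3, 19->4, 20->5.5, 20->5.5, 24->7, 27->8, 29->9, 35->10, 37->11, 40->12, 42->13
Step 2: Rank sum for X: R1 = 1 + 2 + 3 + 4 + 5.5 + 9 = 24.5.
Step 3: U_X = R1 - n1(n1+1)/2 = 24.5 - 6*7/2 = 24.5 - 21 = 3.5.
       U_Y = n1*n2 - U_X = 42 - 3.5 = 38.5.
Step 4: Ties are present, so use the tie-corrected normal approximation (with continuity correction) for the p-value.
Step 5: p-value = 0.015019; compare to alpha = 0.1. reject H0.

U_X = 3.5, p = 0.015019, reject H0 at alpha = 0.1.


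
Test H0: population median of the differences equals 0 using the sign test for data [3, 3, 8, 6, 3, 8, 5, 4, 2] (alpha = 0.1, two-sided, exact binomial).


Step 1: Discard zero differences. Original n = 9; n_eff = number of nonzero differences = 9.
Nonzero differences (with sign): +3, +3, +8, +6, +3, +8, +5, +4, +2
Step 2: Count signs: positive = 9, negative = 0.
Step 3: Under H0: P(positive) = 0.5, so the number of positives S ~ Bin(9, 0.5).
Step 4: Two-sided exact p-value = sum of Bin(9,0.5) probabilities at or below the observed probability = 0.003906.
Step 5: alpha = 0.1. reject H0.

n_eff = 9, pos = 9, neg = 0, p = 0.003906, reject H0.


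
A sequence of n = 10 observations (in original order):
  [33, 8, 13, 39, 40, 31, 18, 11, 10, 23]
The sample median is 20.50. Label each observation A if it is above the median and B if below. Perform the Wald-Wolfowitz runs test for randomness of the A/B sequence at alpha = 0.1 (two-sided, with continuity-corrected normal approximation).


Step 1: Compute median = 20.50; label A = above, B = below.
Labels in order: ABBAAABBBA  (n_A = 5, n_B = 5)
Step 2: Count runs R = 5.
Step 3: Under H0 (random ordering), E[R] = 2*n_A*n_B/(n_A+n_B) + 1 = 2*5*5/10 + 1 = 6.0000.
        Var[R] = 2*n_A*n_B*(2*n_A*n_B - n_A - n_B) / ((n_A+n_B)^2 * (n_A+n_B-1)) = 2000/900 = 2.2222.
        SD[R] = 1.4907.
Step 4: Continuity-corrected z = (R + 0.5 - E[R]) / SD[R] = (5 + 0.5 - 6.0000) / 1.4907 = -0.3354.
Step 5: Two-sided p-value via normal approximation = 2*(1 - Phi(|z|)) = 0.737316.
Step 6: alpha = 0.1. fail to reject H0.

R = 5, z = -0.3354, p = 0.737316, fail to reject H0.


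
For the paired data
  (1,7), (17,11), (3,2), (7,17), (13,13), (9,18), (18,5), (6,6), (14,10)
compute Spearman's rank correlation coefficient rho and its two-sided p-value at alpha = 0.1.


Step 1: Rank x and y separately (midranks; no ties here).
rank(x): 1->1, 17->8, 3->2, 7->4, 13->6, 9->5, 18->9, 6->3, 14->7
rank(y): 7->4, 11->6, 2->1, 17->8, 13->7, 18->9, 5->2, 6->3, 10->5
Step 2: d_i = R_x(i) - R_y(i); compute d_i^2.
  (1-4)^2=9, (8-6)^2=4, (2-1)^2=1, (4-8)^2=16, (6-7)^2=1, (5-9)^2=16, (9-2)^2=49, (3-3)^2=0, (7-5)^2=4
sum(d^2) = 100.
Step 3: rho = 1 - 6*100 / (9*(9^2 - 1)) = 1 - 600/720 = 0.166667.
Step 4: Under H0, t = rho * sqrt((n-2)/(1-rho^2)) = 0.4472 ~ t(7).
Step 5: Two-sided p-value from the t-distribution with 7 df = 0.668231.
Step 6: alpha = 0.1. fail to reject H0.

rho = 0.1667, p = 0.668231, fail to reject H0 at alpha = 0.1.


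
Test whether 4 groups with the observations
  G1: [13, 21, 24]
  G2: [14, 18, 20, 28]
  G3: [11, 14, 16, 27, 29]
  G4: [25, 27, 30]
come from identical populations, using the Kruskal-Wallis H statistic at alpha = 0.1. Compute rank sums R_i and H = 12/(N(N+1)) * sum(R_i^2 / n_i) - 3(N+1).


Step 1: Combine all N = 15 observations and assign midranks.
sorted (value, group, rank): (11,G3,1), (13,G1,2), (14,G2,3.5), (14,G3,3.5), (16,G3,5), (18,G2,6), (20,G2,7), (21,G1,8), (24,G1,9), (25,G4,10), (27,G3,11.5), (27,G4,11.5), (28,G2,13), (29,G3,14), (30,G4,15)
Step 2: Sum ranks within each group.
R_1 = 19 (n_1 = 3)
R_2 = 29.5 (n_2 = 4)
R_3 = 35 (n_3 = 5)
R_4 = 36.5 (n_4 = 3)
Step 3: H = 12/(N(N+1)) * sum(R_i^2/n_i) - 3(N+1)
     = 12/(15*16) * (19^2/3 + 29.5^2/4 + 35^2/5 + 36.5^2/3) - 3*16
     = 0.050000 * 1026.98 - 48
     = 3.348958.
Step 4: Ties present; correction factor C = 1 - 12/(15^3 - 15) = 0.996429. Corrected H = 3.348958 / 0.996429 = 3.360962.
Step 5: Under H0, H ~ chi^2(3); p-value = 0.339248.
Step 6: alpha = 0.1. fail to reject H0.

H = 3.3610, df = 3, p = 0.339248, fail to reject H0.


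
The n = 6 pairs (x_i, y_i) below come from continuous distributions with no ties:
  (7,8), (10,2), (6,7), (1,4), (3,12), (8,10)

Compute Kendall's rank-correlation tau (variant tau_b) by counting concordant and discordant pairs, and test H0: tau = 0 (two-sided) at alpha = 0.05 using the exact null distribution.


Step 1: Enumerate the 15 unordered pairs (i,j) with i<j and classify each by sign(x_j-x_i) * sign(y_j-y_i).
  (1,2):dx=+3,dy=-6->D; (1,3):dx=-1,dy=-1->C; (1,4):dx=-6,dy=-4->C; (1,5):dx=-4,dy=+4->D
  (1,6):dx=+1,dy=+2->C; (2,3):dx=-4,dy=+5->D; (2,4):dx=-9,dy=+2->D; (2,5):dx=-7,dy=+10->D
  (2,6):dx=-2,dy=+8->D; (3,4):dx=-5,dy=-3->C; (3,5):dx=-3,dy=+5->D; (3,6):dx=+2,dy=+3->C
  (4,5):dx=+2,dy=+8->C; (4,6):dx=+7,dy=+6->C; (5,6):dx=+5,dy=-2->D
Step 2: C = 7, D = 8, total pairs = 15.
Step 3: tau = (C - D)/(n(n-1)/2) = (7 - 8)/15 = -0.066667.
Step 4: Exact two-sided p-value (enumerate n! = 720 permutations of y under H0): p = 1.000000.
Step 5: alpha = 0.05. fail to reject H0.

tau_b = -0.0667 (C=7, D=8), p = 1.000000, fail to reject H0.


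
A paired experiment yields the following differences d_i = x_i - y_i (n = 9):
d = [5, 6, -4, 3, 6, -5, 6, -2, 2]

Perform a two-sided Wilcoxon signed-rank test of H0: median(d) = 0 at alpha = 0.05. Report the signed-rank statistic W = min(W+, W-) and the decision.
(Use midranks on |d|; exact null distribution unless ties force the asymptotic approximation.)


Step 1: Drop any zero differences (none here) and take |d_i|.
|d| = [5, 6, 4, 3, 6, 5, 6, 2, 2]
Step 2: Midrank |d_i| (ties get averaged ranks).
ranks: |5|->5.5, |6|->8, |4|->4, |3|->3, |6|->8, |5|->5.5, |6|->8, |2|->1.5, |2|->1.5
Step 3: Attach original signs; sum ranks with positive sign and with negative sign.
W+ = 5.5 + 8 + 3 + 8 + 8 + 1.5 = 34
W- = 4 + 5.5 + 1.5 = 11
(Check: W+ + W- = 45 should equal n(n+1)/2 = 45.)
Step 4: Test statistic W = min(W+, W-) = 11.
Step 5: Ties in |d|, so use the tie-corrected normal approximation.
        E[W] = n(n+1)/4 = 9*10/4 = 22.5.
        Tie groups: |d|=2 (t=2), |d|=5 (t=2), |d|=6 (t=3); sum(t^3 - t) = 36.
        Var[W] = n(n+1)(2n+1)/24 - sum(t^3-t)/48 = 1710/24 - 36/48 = 70.5.
        z = (W - E[W]) / sqrt(Var[W]) = (11 - 22.5) / 8.3964 = -1.3696.
        Two-sided p = 2*Phi(z) = 0.170802.
Step 6: alpha = 0.05. fail to reject H0.

W+ = 34, W- = 11, W = min = 11, p = 0.170802, fail to reject H0.


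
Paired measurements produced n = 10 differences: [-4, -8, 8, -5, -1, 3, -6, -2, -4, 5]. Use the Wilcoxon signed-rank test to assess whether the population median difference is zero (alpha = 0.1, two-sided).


Step 1: Drop any zero differences (none here) and take |d_i|.
|d| = [4, 8, 8, 5, 1, 3, 6, 2, 4, 5]
Step 2: Midrank |d_i| (ties get averaged ranks).
ranks: |4|->4.5, |8|->9.5, |8|->9.5, |5|->6.5, |1|->1, |3|->3, |6|->8, |2|->2, |4|->4.5, |5|->6.5
Step 3: Attach original signs; sum ranks with positive sign and with negative sign.
W+ = 9.5 + 3 + 6.5 = 19
W- = 4.5 + 9.5 + 6.5 + 1 + 8 + 2 + 4.5 = 36
(Check: W+ + W- = 55 should equal n(n+1)/2 = 55.)
Step 4: Test statistic W = min(W+, W-) = 19.
Step 5: Ties in |d|, so use the tie-corrected normal approximation.
        E[W] = n(n+1)/4 = 10*11/4 = 27.5.
        Tie groups: |d|=4 (t=2), |d|=5 (t=2), |d|=8 (t=2); sum(t^3 - t) = 18.
        Var[W] = n(n+1)(2n+1)/24 - sum(t^3-t)/48 = 2310/24 - 18/48 = 95.875.
        z = (W - E[W]) / sqrt(Var[W]) = (19 - 27.5) / 9.7916 = -0.8681.
        Two-sided p = 2*Phi(z) = 0.385343.
Step 6: alpha = 0.1. fail to reject H0.

W+ = 19, W- = 36, W = min = 19, p = 0.385343, fail to reject H0.


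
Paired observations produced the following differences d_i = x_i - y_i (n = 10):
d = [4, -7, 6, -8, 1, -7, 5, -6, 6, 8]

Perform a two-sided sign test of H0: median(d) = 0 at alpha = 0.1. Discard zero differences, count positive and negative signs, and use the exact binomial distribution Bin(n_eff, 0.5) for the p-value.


Step 1: Discard zero differences. Original n = 10; n_eff = number of nonzero differences = 10.
Nonzero differences (with sign): +4, -7, +6, -8, +1, -7, +5, -6, +6, +8
Step 2: Count signs: positive = 6, negative = 4.
Step 3: Under H0: P(positive) = 0.5, so the number of positives S ~ Bin(10, 0.5).
Step 4: Two-sided exact p-value = sum of Bin(10,0.5) probabilities at or below the observed probability = 0.753906.
Step 5: alpha = 0.1. fail to reject H0.

n_eff = 10, pos = 6, neg = 4, p = 0.753906, fail to reject H0.


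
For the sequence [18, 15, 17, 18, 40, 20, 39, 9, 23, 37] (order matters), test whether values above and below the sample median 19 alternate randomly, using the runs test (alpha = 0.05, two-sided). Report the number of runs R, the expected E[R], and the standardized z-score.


Step 1: Compute median = 19; label A = above, B = below.
Labels in order: BBBBAAABAA  (n_A = 5, n_B = 5)
Step 2: Count runs R = 4.
Step 3: Under H0 (random ordering), E[R] = 2*n_A*n_B/(n_A+n_B) + 1 = 2*5*5/10 + 1 = 6.0000.
        Var[R] = 2*n_A*n_B*(2*n_A*n_B - n_A - n_B) / ((n_A+n_B)^2 * (n_A+n_B-1)) = 2000/900 = 2.2222.
        SD[R] = 1.4907.
Step 4: Continuity-corrected z = (R + 0.5 - E[R]) / SD[R] = (4 + 0.5 - 6.0000) / 1.4907 = -1.0062.
Step 5: Two-sided p-value via normal approximation = 2*(1 - Phi(|z|)) = 0.314305.
Step 6: alpha = 0.05. fail to reject H0.

R = 4, z = -1.0062, p = 0.314305, fail to reject H0.


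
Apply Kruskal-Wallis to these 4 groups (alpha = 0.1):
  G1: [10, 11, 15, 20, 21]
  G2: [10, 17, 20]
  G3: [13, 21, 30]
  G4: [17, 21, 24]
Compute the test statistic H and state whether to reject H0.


Step 1: Combine all N = 14 observations and assign midranks.
sorted (value, group, rank): (10,G1,1.5), (10,G2,1.5), (11,G1,3), (13,G3,4), (15,G1,5), (17,G2,6.5), (17,G4,6.5), (20,G1,8.5), (20,G2,8.5), (21,G1,11), (21,G3,11), (21,G4,11), (24,G4,13), (30,G3,14)
Step 2: Sum ranks within each group.
R_1 = 29 (n_1 = 5)
R_2 = 16.5 (n_2 = 3)
R_3 = 29 (n_3 = 3)
R_4 = 30.5 (n_4 = 3)
Step 3: H = 12/(N(N+1)) * sum(R_i^2/n_i) - 3(N+1)
     = 12/(14*15) * (29^2/5 + 16.5^2/3 + 29^2/3 + 30.5^2/3) - 3*15
     = 0.057143 * 849.367 - 45
     = 3.535238.
Step 4: Ties present; correction factor C = 1 - 42/(14^3 - 14) = 0.984615. Corrected H = 3.535238 / 0.984615 = 3.590476.
Step 5: Under H0, H ~ chi^2(3); p-value = 0.309216.
Step 6: alpha = 0.1. fail to reject H0.

H = 3.5905, df = 3, p = 0.309216, fail to reject H0.


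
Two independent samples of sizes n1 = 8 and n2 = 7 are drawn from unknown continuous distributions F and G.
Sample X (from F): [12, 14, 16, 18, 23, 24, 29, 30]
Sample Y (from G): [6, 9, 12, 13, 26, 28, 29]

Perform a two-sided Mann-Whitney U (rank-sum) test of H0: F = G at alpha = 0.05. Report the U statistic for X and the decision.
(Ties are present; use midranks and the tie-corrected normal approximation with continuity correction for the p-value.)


Step 1: Combine and sort all 15 observations; assign midranks.
sorted (value, group): (6,Y), (9,Y), (12,X), (12,Y), (13,Y), (14,X), (16,X), (18,X), (23,X), (24,X), (26,Y), (28,Y), (29,X), (29,Y), (30,X)
ranks: 6->1, 9->2, 12->3.5, 12->3.5, 13->5, 14->6, 16->7, 18->8, 23->9, 24->10, 26->11, 28->12, 29->13.5, 29->13.5, 30->15
Step 2: Rank sum for X: R1 = 3.5 + 6 + 7 + 8 + 9 + 10 + 13.5 + 15 = 72.
Step 3: U_X = R1 - n1(n1+1)/2 = 72 - 8*9/2 = 72 - 36 = 36.
       U_Y = n1*n2 - U_X = 56 - 36 = 20.
Step 4: Ties are present, so use the tie-corrected normal approximation (with continuity correction) for the p-value.
Step 5: p-value = 0.384568; compare to alpha = 0.05. fail to reject H0.

U_X = 36, p = 0.384568, fail to reject H0 at alpha = 0.05.


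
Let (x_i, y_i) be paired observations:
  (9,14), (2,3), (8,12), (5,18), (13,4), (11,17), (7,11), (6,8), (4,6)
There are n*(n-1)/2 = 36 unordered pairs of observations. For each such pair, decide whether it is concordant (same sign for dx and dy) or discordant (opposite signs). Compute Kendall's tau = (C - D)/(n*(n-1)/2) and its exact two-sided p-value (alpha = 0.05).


Step 1: Enumerate the 36 unordered pairs (i,j) with i<j and classify each by sign(x_j-x_i) * sign(y_j-y_i).
  (1,2):dx=-7,dy=-11->C; (1,3):dx=-1,dy=-2->C; (1,4):dx=-4,dy=+4->D; (1,5):dx=+4,dy=-10->D
  (1,6):dx=+2,dy=+3->C; (1,7):dx=-2,dy=-3->C; (1,8):dx=-3,dy=-6->C; (1,9):dx=-5,dy=-8->C
  (2,3):dx=+6,dy=+9->C; (2,4):dx=+3,dy=+15->C; (2,5):dx=+11,dy=+1->C; (2,6):dx=+9,dy=+14->C
  (2,7):dx=+5,dy=+8->C; (2,8):dx=+4,dy=+5->C; (2,9):dx=+2,dy=+3->C; (3,4):dx=-3,dy=+6->D
  (3,5):dx=+5,dy=-8->D; (3,6):dx=+3,dy=+5->C; (3,7):dx=-1,dy=-1->C; (3,8):dx=-2,dy=-4->C
  (3,9):dx=-4,dy=-6->C; (4,5):dx=+8,dy=-14->D; (4,6):dx=+6,dy=-1->D; (4,7):dx=+2,dy=-7->D
  (4,8):dx=+1,dy=-10->D; (4,9):dx=-1,dy=-12->C; (5,6):dx=-2,dy=+13->D; (5,7):dx=-6,dy=+7->D
  (5,8):dx=-7,dy=+4->D; (5,9):dx=-9,dy=+2->D; (6,7):dx=-4,dy=-6->C; (6,8):dx=-5,dy=-9->C
  (6,9):dx=-7,dy=-11->C; (7,8):dx=-1,dy=-3->C; (7,9):dx=-3,dy=-5->C; (8,9):dx=-2,dy=-2->C
Step 2: C = 24, D = 12, total pairs = 36.
Step 3: tau = (C - D)/(n(n-1)/2) = (24 - 12)/36 = 0.333333.
Step 4: Exact two-sided p-value (enumerate n! = 362880 permutations of y under H0): p = 0.259518.
Step 5: alpha = 0.05. fail to reject H0.

tau_b = 0.3333 (C=24, D=12), p = 0.259518, fail to reject H0.


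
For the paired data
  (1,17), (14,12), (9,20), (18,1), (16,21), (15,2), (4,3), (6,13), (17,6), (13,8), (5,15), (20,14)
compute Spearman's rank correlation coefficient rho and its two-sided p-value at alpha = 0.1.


Step 1: Rank x and y separately (midranks; no ties here).
rank(x): 1->1, 14->7, 9->5, 18->11, 16->9, 15->8, 4->2, 6->4, 17->10, 13->6, 5->3, 20->12
rank(y): 17->10, 12->6, 20->11, 1->1, 21->12, 2->2, 3->3, 13->7, 6->4, 8->5, 15->9, 14->8
Step 2: d_i = R_x(i) - R_y(i); compute d_i^2.
  (1-10)^2=81, (7-6)^2=1, (5-11)^2=36, (11-1)^2=100, (9-12)^2=9, (8-2)^2=36, (2-3)^2=1, (4-7)^2=9, (10-4)^2=36, (6-5)^2=1, (3-9)^2=36, (12-8)^2=16
sum(d^2) = 362.
Step 3: rho = 1 - 6*362 / (12*(12^2 - 1)) = 1 - 2172/1716 = -0.265734.
Step 4: Under H0, t = rho * sqrt((n-2)/(1-rho^2)) = -0.8717 ~ t(10).
Step 5: Two-sided p-value from the t-distribution with 10 df = 0.403833.
Step 6: alpha = 0.1. fail to reject H0.

rho = -0.2657, p = 0.403833, fail to reject H0 at alpha = 0.1.


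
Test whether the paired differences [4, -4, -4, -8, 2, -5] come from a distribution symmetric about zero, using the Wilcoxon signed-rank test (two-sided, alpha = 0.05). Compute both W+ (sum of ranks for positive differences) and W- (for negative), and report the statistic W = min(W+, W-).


Step 1: Drop any zero differences (none here) and take |d_i|.
|d| = [4, 4, 4, 8, 2, 5]
Step 2: Midrank |d_i| (ties get averaged ranks).
ranks: |4|->3, |4|->3, |4|->3, |8|->6, |2|->1, |5|->5
Step 3: Attach original signs; sum ranks with positive sign and with negative sign.
W+ = 3 + 1 = 4
W- = 3 + 3 + 6 + 5 = 17
(Check: W+ + W- = 21 should equal n(n+1)/2 = 21.)
Step 4: Test statistic W = min(W+, W-) = 4.
Step 5: Ties in |d|, so use the tie-corrected normal approximation.
        E[W] = n(n+1)/4 = 6*7/4 = 10.5.
        Tie groups: |d|=4 (t=3); sum(t^3 - t) = 24.
        Var[W] = n(n+1)(2n+1)/24 - sum(t^3-t)/48 = 546/24 - 24/48 = 22.25.
        z = (W - E[W]) / sqrt(Var[W]) = (4 - 10.5) / 4.7170 = -1.3780.
        Two-sided p = 2*Phi(z) = 0.168204.
Step 6: alpha = 0.05. fail to reject H0.

W+ = 4, W- = 17, W = min = 4, p = 0.168204, fail to reject H0.


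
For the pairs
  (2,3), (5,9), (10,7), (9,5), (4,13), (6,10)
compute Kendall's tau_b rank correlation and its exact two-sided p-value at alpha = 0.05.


Step 1: Enumerate the 15 unordered pairs (i,j) with i<j and classify each by sign(x_j-x_i) * sign(y_j-y_i).
  (1,2):dx=+3,dy=+6->C; (1,3):dx=+8,dy=+4->C; (1,4):dx=+7,dy=+2->C; (1,5):dx=+2,dy=+10->C
  (1,6):dx=+4,dy=+7->C; (2,3):dx=+5,dy=-2->D; (2,4):dx=+4,dy=-4->D; (2,5):dx=-1,dy=+4->D
  (2,6):dx=+1,dy=+1->C; (3,4):dx=-1,dy=-2->C; (3,5):dx=-6,dy=+6->D; (3,6):dx=-4,dy=+3->D
  (4,5):dx=-5,dy=+8->D; (4,6):dx=-3,dy=+5->D; (5,6):dx=+2,dy=-3->D
Step 2: C = 7, D = 8, total pairs = 15.
Step 3: tau = (C - D)/(n(n-1)/2) = (7 - 8)/15 = -0.066667.
Step 4: Exact two-sided p-value (enumerate n! = 720 permutations of y under H0): p = 1.000000.
Step 5: alpha = 0.05. fail to reject H0.

tau_b = -0.0667 (C=7, D=8), p = 1.000000, fail to reject H0.


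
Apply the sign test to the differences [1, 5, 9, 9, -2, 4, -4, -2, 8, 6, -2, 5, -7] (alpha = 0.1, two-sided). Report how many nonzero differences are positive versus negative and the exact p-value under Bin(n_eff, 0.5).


Step 1: Discard zero differences. Original n = 13; n_eff = number of nonzero differences = 13.
Nonzero differences (with sign): +1, +5, +9, +9, -2, +4, -4, -2, +8, +6, -2, +5, -7
Step 2: Count signs: positive = 8, negative = 5.
Step 3: Under H0: P(positive) = 0.5, so the number of positives S ~ Bin(13, 0.5).
Step 4: Two-sided exact p-value = sum of Bin(13,0.5) probabilities at or below the observed probability = 0.581055.
Step 5: alpha = 0.1. fail to reject H0.

n_eff = 13, pos = 8, neg = 5, p = 0.581055, fail to reject H0.


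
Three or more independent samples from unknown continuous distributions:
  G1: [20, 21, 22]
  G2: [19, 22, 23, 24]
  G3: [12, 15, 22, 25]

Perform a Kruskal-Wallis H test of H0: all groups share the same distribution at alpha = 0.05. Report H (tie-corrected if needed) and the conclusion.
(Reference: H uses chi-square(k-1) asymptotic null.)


Step 1: Combine all N = 11 observations and assign midranks.
sorted (value, group, rank): (12,G3,1), (15,G3,2), (19,G2,3), (20,G1,4), (21,G1,5), (22,G1,7), (22,G2,7), (22,G3,7), (23,G2,9), (24,G2,10), (25,G3,11)
Step 2: Sum ranks within each group.
R_1 = 16 (n_1 = 3)
R_2 = 29 (n_2 = 4)
R_3 = 21 (n_3 = 4)
Step 3: H = 12/(N(N+1)) * sum(R_i^2/n_i) - 3(N+1)
     = 12/(11*12) * (16^2/3 + 29^2/4 + 21^2/4) - 3*12
     = 0.090909 * 405.833 - 36
     = 0.893939.
Step 4: Ties present; correction factor C = 1 - 24/(11^3 - 11) = 0.981818. Corrected H = 0.893939 / 0.981818 = 0.910494.
Step 5: Under H0, H ~ chi^2(2); p-value = 0.634291.
Step 6: alpha = 0.05. fail to reject H0.

H = 0.9105, df = 2, p = 0.634291, fail to reject H0.


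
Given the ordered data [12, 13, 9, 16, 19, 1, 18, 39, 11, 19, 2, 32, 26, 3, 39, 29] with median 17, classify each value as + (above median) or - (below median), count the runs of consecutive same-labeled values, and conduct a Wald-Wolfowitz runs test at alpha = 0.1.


Step 1: Compute median = 17; label A = above, B = below.
Labels in order: BBBBABAABABAABAA  (n_A = 8, n_B = 8)
Step 2: Count runs R = 10.
Step 3: Under H0 (random ordering), E[R] = 2*n_A*n_B/(n_A+n_B) + 1 = 2*8*8/16 + 1 = 9.0000.
        Var[R] = 2*n_A*n_B*(2*n_A*n_B - n_A - n_B) / ((n_A+n_B)^2 * (n_A+n_B-1)) = 14336/3840 = 3.7333.
        SD[R] = 1.9322.
Step 4: Continuity-corrected z = (R - 0.5 - E[R]) / SD[R] = (10 - 0.5 - 9.0000) / 1.9322 = 0.2588.
Step 5: Two-sided p-value via normal approximation = 2*(1 - Phi(|z|)) = 0.795809.
Step 6: alpha = 0.1. fail to reject H0.

R = 10, z = 0.2588, p = 0.795809, fail to reject H0.


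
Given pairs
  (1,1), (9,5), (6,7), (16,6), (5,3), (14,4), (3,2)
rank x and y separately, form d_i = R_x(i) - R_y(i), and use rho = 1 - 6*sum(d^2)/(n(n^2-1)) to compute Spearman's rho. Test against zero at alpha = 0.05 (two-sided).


Step 1: Rank x and y separately (midranks; no ties here).
rank(x): 1->1, 9->5, 6->4, 16->7, 5->3, 14->6, 3->2
rank(y): 1->1, 5->5, 7->7, 6->6, 3->3, 4->4, 2->2
Step 2: d_i = R_x(i) - R_y(i); compute d_i^2.
  (1-1)^2=0, (5-5)^2=0, (4-7)^2=9, (7-6)^2=1, (3-3)^2=0, (6-4)^2=4, (2-2)^2=0
sum(d^2) = 14.
Step 3: rho = 1 - 6*14 / (7*(7^2 - 1)) = 1 - 84/336 = 0.750000.
Step 4: Under H0, t = rho * sqrt((n-2)/(1-rho^2)) = 2.5355 ~ t(5).
Step 5: Two-sided p-value from the t-distribution with 5 df = 0.052181.
Step 6: alpha = 0.05. fail to reject H0.

rho = 0.7500, p = 0.052181, fail to reject H0 at alpha = 0.05.


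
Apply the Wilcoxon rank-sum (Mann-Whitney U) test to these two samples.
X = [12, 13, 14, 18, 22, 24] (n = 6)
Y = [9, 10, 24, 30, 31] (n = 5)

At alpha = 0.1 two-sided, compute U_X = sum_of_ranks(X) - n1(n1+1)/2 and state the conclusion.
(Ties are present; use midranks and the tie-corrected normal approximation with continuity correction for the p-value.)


Step 1: Combine and sort all 11 observations; assign midranks.
sorted (value, group): (9,Y), (10,Y), (12,X), (13,X), (14,X), (18,X), (22,X), (24,X), (24,Y), (30,Y), (31,Y)
ranks: 9->1, 10->2, 12->3, 13->4, 14->5, 18->6, 22->7, 24->8.5, 24->8.5, 30->10, 31->11
Step 2: Rank sum for X: R1 = 3 + 4 + 5 + 6 + 7 + 8.5 = 33.5.
Step 3: U_X = R1 - n1(n1+1)/2 = 33.5 - 6*7/2 = 33.5 - 21 = 12.5.
       U_Y = n1*n2 - U_X = 30 - 12.5 = 17.5.
Step 4: Ties are present, so use the tie-corrected normal approximation (with continuity correction) for the p-value.
Step 5: p-value = 0.714379; compare to alpha = 0.1. fail to reject H0.

U_X = 12.5, p = 0.714379, fail to reject H0 at alpha = 0.1.


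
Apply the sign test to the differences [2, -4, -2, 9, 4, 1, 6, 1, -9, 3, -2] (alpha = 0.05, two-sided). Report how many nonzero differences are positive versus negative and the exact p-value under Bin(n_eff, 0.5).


Step 1: Discard zero differences. Original n = 11; n_eff = number of nonzero differences = 11.
Nonzero differences (with sign): +2, -4, -2, +9, +4, +1, +6, +1, -9, +3, -2
Step 2: Count signs: positive = 7, negative = 4.
Step 3: Under H0: P(positive) = 0.5, so the number of positives S ~ Bin(11, 0.5).
Step 4: Two-sided exact p-value = sum of Bin(11,0.5) probabilities at or below the observed probability = 0.548828.
Step 5: alpha = 0.05. fail to reject H0.

n_eff = 11, pos = 7, neg = 4, p = 0.548828, fail to reject H0.


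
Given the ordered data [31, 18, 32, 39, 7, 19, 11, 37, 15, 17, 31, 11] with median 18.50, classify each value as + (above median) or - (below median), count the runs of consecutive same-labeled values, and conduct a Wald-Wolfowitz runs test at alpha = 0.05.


Step 1: Compute median = 18.50; label A = above, B = below.
Labels in order: ABAABABABBAB  (n_A = 6, n_B = 6)
Step 2: Count runs R = 10.
Step 3: Under H0 (random ordering), E[R] = 2*n_A*n_B/(n_A+n_B) + 1 = 2*6*6/12 + 1 = 7.0000.
        Var[R] = 2*n_A*n_B*(2*n_A*n_B - n_A - n_B) / ((n_A+n_B)^2 * (n_A+n_B-1)) = 4320/1584 = 2.7273.
        SD[R] = 1.6514.
Step 4: Continuity-corrected z = (R - 0.5 - E[R]) / SD[R] = (10 - 0.5 - 7.0000) / 1.6514 = 1.5138.
Step 5: Two-sided p-value via normal approximation = 2*(1 - Phi(|z|)) = 0.130070.
Step 6: alpha = 0.05. fail to reject H0.

R = 10, z = 1.5138, p = 0.130070, fail to reject H0.


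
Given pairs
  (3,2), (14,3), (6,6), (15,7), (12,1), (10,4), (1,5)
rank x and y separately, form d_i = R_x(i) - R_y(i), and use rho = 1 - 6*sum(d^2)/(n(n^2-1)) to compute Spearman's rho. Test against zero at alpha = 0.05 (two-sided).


Step 1: Rank x and y separately (midranks; no ties here).
rank(x): 3->2, 14->6, 6->3, 15->7, 12->5, 10->4, 1->1
rank(y): 2->2, 3->3, 6->6, 7->7, 1->1, 4->4, 5->5
Step 2: d_i = R_x(i) - R_y(i); compute d_i^2.
  (2-2)^2=0, (6-3)^2=9, (3-6)^2=9, (7-7)^2=0, (5-1)^2=16, (4-4)^2=0, (1-5)^2=16
sum(d^2) = 50.
Step 3: rho = 1 - 6*50 / (7*(7^2 - 1)) = 1 - 300/336 = 0.107143.
Step 4: Under H0, t = rho * sqrt((n-2)/(1-rho^2)) = 0.2410 ~ t(5).
Step 5: Two-sided p-value from the t-distribution with 5 df = 0.819151.
Step 6: alpha = 0.05. fail to reject H0.

rho = 0.1071, p = 0.819151, fail to reject H0 at alpha = 0.05.


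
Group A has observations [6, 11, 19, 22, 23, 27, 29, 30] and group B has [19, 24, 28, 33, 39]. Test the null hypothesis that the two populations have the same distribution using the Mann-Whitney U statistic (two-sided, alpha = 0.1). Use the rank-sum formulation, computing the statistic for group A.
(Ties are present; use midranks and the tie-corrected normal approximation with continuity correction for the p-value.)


Step 1: Combine and sort all 13 observations; assign midranks.
sorted (value, group): (6,X), (11,X), (19,X), (19,Y), (22,X), (23,X), (24,Y), (27,X), (28,Y), (29,X), (30,X), (33,Y), (39,Y)
ranks: 6->1, 11->2, 19->3.5, 19->3.5, 22->5, 23->6, 24->7, 27->8, 28->9, 29->10, 30->11, 33->12, 39->13
Step 2: Rank sum for X: R1 = 1 + 2 + 3.5 + 5 + 6 + 8 + 10 + 11 = 46.5.
Step 3: U_X = R1 - n1(n1+1)/2 = 46.5 - 8*9/2 = 46.5 - 36 = 10.5.
       U_Y = n1*n2 - U_X = 40 - 10.5 = 29.5.
Step 4: Ties are present, so use the tie-corrected normal approximation (with continuity correction) for the p-value.
Step 5: p-value = 0.187076; compare to alpha = 0.1. fail to reject H0.

U_X = 10.5, p = 0.187076, fail to reject H0 at alpha = 0.1.


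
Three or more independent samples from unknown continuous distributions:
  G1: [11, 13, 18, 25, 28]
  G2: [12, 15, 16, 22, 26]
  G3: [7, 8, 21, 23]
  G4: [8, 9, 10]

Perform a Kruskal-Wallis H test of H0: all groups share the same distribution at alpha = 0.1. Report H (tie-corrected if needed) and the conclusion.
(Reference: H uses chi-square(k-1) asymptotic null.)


Step 1: Combine all N = 17 observations and assign midranks.
sorted (value, group, rank): (7,G3,1), (8,G3,2.5), (8,G4,2.5), (9,G4,4), (10,G4,5), (11,G1,6), (12,G2,7), (13,G1,8), (15,G2,9), (16,G2,10), (18,G1,11), (21,G3,12), (22,G2,13), (23,G3,14), (25,G1,15), (26,G2,16), (28,G1,17)
Step 2: Sum ranks within each group.
R_1 = 57 (n_1 = 5)
R_2 = 55 (n_2 = 5)
R_3 = 29.5 (n_3 = 4)
R_4 = 11.5 (n_4 = 3)
Step 3: H = 12/(N(N+1)) * sum(R_i^2/n_i) - 3(N+1)
     = 12/(17*18) * (57^2/5 + 55^2/5 + 29.5^2/4 + 11.5^2/3) - 3*18
     = 0.039216 * 1516.45 - 54
     = 5.468464.
Step 4: Ties present; correction factor C = 1 - 6/(17^3 - 17) = 0.998775. Corrected H = 5.468464 / 0.998775 = 5.475174.
Step 5: Under H0, H ~ chi^2(3); p-value = 0.140131.
Step 6: alpha = 0.1. fail to reject H0.

H = 5.4752, df = 3, p = 0.140131, fail to reject H0.


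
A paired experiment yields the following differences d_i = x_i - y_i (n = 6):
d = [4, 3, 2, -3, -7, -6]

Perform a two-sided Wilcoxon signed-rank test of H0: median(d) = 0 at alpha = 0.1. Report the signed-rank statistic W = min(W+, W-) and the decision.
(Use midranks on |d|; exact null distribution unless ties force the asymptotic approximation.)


Step 1: Drop any zero differences (none here) and take |d_i|.
|d| = [4, 3, 2, 3, 7, 6]
Step 2: Midrank |d_i| (ties get averaged ranks).
ranks: |4|->4, |3|->2.5, |2|->1, |3|->2.5, |7|->6, |6|->5
Step 3: Attach original signs; sum ranks with positive sign and with negative sign.
W+ = 4 + 2.5 + 1 = 7.5
W- = 2.5 + 6 + 5 = 13.5
(Check: W+ + W- = 21 should equal n(n+1)/2 = 21.)
Step 4: Test statistic W = min(W+, W-) = 7.5.
Step 5: Ties in |d|, so use the tie-corrected normal approximation.
        E[W] = n(n+1)/4 = 6*7/4 = 10.5.
        Tie groups: |d|=3 (t=2); sum(t^3 - t) = 6.
        Var[W] = n(n+1)(2n+1)/24 - sum(t^3-t)/48 = 546/24 - 6/48 = 22.625.
        z = (W - E[W]) / sqrt(Var[W]) = (7.5 - 10.5) / 4.7566 = -0.6307.
        Two-sided p = 2*Phi(z) = 0.528233.
Step 6: alpha = 0.1. fail to reject H0.

W+ = 7.5, W- = 13.5, W = min = 7.5, p = 0.528233, fail to reject H0.


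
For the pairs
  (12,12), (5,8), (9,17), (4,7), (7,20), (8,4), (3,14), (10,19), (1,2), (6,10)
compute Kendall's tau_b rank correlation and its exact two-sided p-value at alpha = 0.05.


Step 1: Enumerate the 45 unordered pairs (i,j) with i<j and classify each by sign(x_j-x_i) * sign(y_j-y_i).
  (1,2):dx=-7,dy=-4->C; (1,3):dx=-3,dy=+5->D; (1,4):dx=-8,dy=-5->C; (1,5):dx=-5,dy=+8->D
  (1,6):dx=-4,dy=-8->C; (1,7):dx=-9,dy=+2->D; (1,8):dx=-2,dy=+7->D; (1,9):dx=-11,dy=-10->C
  (1,10):dx=-6,dy=-2->C; (2,3):dx=+4,dy=+9->C; (2,4):dx=-1,dy=-1->C; (2,5):dx=+2,dy=+12->C
  (2,6):dx=+3,dy=-4->D; (2,7):dx=-2,dy=+6->D; (2,8):dx=+5,dy=+11->C; (2,9):dx=-4,dy=-6->C
  (2,10):dx=+1,dy=+2->C; (3,4):dx=-5,dy=-10->C; (3,5):dx=-2,dy=+3->D; (3,6):dx=-1,dy=-13->C
  (3,7):dx=-6,dy=-3->C; (3,8):dx=+1,dy=+2->C; (3,9):dx=-8,dy=-15->C; (3,10):dx=-3,dy=-7->C
  (4,5):dx=+3,dy=+13->C; (4,6):dx=+4,dy=-3->D; (4,7):dx=-1,dy=+7->D; (4,8):dx=+6,dy=+12->C
  (4,9):dx=-3,dy=-5->C; (4,10):dx=+2,dy=+3->C; (5,6):dx=+1,dy=-16->D; (5,7):dx=-4,dy=-6->C
  (5,8):dx=+3,dy=-1->D; (5,9):dx=-6,dy=-18->C; (5,10):dx=-1,dy=-10->C; (6,7):dx=-5,dy=+10->D
  (6,8):dx=+2,dy=+15->C; (6,9):dx=-7,dy=-2->C; (6,10):dx=-2,dy=+6->D; (7,8):dx=+7,dy=+5->C
  (7,9):dx=-2,dy=-12->C; (7,10):dx=+3,dy=-4->D; (8,9):dx=-9,dy=-17->C; (8,10):dx=-4,dy=-9->C
  (9,10):dx=+5,dy=+8->C
Step 2: C = 31, D = 14, total pairs = 45.
Step 3: tau = (C - D)/(n(n-1)/2) = (31 - 14)/45 = 0.377778.
Step 4: Exact two-sided p-value (enumerate n! = 3628800 permutations of y under H0): p = 0.155742.
Step 5: alpha = 0.05. fail to reject H0.

tau_b = 0.3778 (C=31, D=14), p = 0.155742, fail to reject H0.


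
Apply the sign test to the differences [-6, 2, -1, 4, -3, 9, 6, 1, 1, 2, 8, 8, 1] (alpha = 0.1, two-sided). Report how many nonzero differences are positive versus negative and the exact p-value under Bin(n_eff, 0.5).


Step 1: Discard zero differences. Original n = 13; n_eff = number of nonzero differences = 13.
Nonzero differences (with sign): -6, +2, -1, +4, -3, +9, +6, +1, +1, +2, +8, +8, +1
Step 2: Count signs: positive = 10, negative = 3.
Step 3: Under H0: P(positive) = 0.5, so the number of positives S ~ Bin(13, 0.5).
Step 4: Two-sided exact p-value = sum of Bin(13,0.5) probabilities at or below the observed probability = 0.092285.
Step 5: alpha = 0.1. reject H0.

n_eff = 13, pos = 10, neg = 3, p = 0.092285, reject H0.


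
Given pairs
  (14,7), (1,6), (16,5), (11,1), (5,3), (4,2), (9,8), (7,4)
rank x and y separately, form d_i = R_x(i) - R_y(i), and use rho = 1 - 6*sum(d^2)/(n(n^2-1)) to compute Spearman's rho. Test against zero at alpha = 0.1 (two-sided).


Step 1: Rank x and y separately (midranks; no ties here).
rank(x): 14->7, 1->1, 16->8, 11->6, 5->3, 4->2, 9->5, 7->4
rank(y): 7->7, 6->6, 5->5, 1->1, 3->3, 2->2, 8->8, 4->4
Step 2: d_i = R_x(i) - R_y(i); compute d_i^2.
  (7-7)^2=0, (1-6)^2=25, (8-5)^2=9, (6-1)^2=25, (3-3)^2=0, (2-2)^2=0, (5-8)^2=9, (4-4)^2=0
sum(d^2) = 68.
Step 3: rho = 1 - 6*68 / (8*(8^2 - 1)) = 1 - 408/504 = 0.190476.
Step 4: Under H0, t = rho * sqrt((n-2)/(1-rho^2)) = 0.4753 ~ t(6).
Step 5: Two-sided p-value from the t-distribution with 6 df = 0.651401.
Step 6: alpha = 0.1. fail to reject H0.

rho = 0.1905, p = 0.651401, fail to reject H0 at alpha = 0.1.


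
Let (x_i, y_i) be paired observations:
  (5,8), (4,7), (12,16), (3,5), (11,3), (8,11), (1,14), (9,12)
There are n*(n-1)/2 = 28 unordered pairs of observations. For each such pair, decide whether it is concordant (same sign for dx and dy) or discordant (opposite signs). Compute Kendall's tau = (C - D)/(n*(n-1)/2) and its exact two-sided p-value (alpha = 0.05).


Step 1: Enumerate the 28 unordered pairs (i,j) with i<j and classify each by sign(x_j-x_i) * sign(y_j-y_i).
  (1,2):dx=-1,dy=-1->C; (1,3):dx=+7,dy=+8->C; (1,4):dx=-2,dy=-3->C; (1,5):dx=+6,dy=-5->D
  (1,6):dx=+3,dy=+3->C; (1,7):dx=-4,dy=+6->D; (1,8):dx=+4,dy=+4->C; (2,3):dx=+8,dy=+9->C
  (2,4):dx=-1,dy=-2->C; (2,5):dx=+7,dy=-4->D; (2,6):dx=+4,dy=+4->C; (2,7):dx=-3,dy=+7->D
  (2,8):dx=+5,dy=+5->C; (3,4):dx=-9,dy=-11->C; (3,5):dx=-1,dy=-13->C; (3,6):dx=-4,dy=-5->C
  (3,7):dx=-11,dy=-2->C; (3,8):dx=-3,dy=-4->C; (4,5):dx=+8,dy=-2->D; (4,6):dx=+5,dy=+6->C
  (4,7):dx=-2,dy=+9->D; (4,8):dx=+6,dy=+7->C; (5,6):dx=-3,dy=+8->D; (5,7):dx=-10,dy=+11->D
  (5,8):dx=-2,dy=+9->D; (6,7):dx=-7,dy=+3->D; (6,8):dx=+1,dy=+1->C; (7,8):dx=+8,dy=-2->D
Step 2: C = 17, D = 11, total pairs = 28.
Step 3: tau = (C - D)/(n(n-1)/2) = (17 - 11)/28 = 0.214286.
Step 4: Exact two-sided p-value (enumerate n! = 40320 permutations of y under H0): p = 0.548413.
Step 5: alpha = 0.05. fail to reject H0.

tau_b = 0.2143 (C=17, D=11), p = 0.548413, fail to reject H0.


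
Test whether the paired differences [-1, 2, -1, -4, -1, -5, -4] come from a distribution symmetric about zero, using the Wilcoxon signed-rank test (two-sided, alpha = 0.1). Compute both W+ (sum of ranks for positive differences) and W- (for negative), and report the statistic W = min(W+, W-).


Step 1: Drop any zero differences (none here) and take |d_i|.
|d| = [1, 2, 1, 4, 1, 5, 4]
Step 2: Midrank |d_i| (ties get averaged ranks).
ranks: |1|->2, |2|->4, |1|->2, |4|->5.5, |1|->2, |5|->7, |4|->5.5
Step 3: Attach original signs; sum ranks with positive sign and with negative sign.
W+ = 4 = 4
W- = 2 + 2 + 5.5 + 2 + 7 + 5.5 = 24
(Check: W+ + W- = 28 should equal n(n+1)/2 = 28.)
Step 4: Test statistic W = min(W+, W-) = 4.
Step 5: Ties in |d|, so use the tie-corrected normal approximation.
        E[W] = n(n+1)/4 = 7*8/4 = 14.
        Tie groups: |d|=1 (t=3), |d|=4 (t=2); sum(t^3 - t) = 30.
        Var[W] = n(n+1)(2n+1)/24 - sum(t^3-t)/48 = 840/24 - 30/48 = 34.375.
        z = (W - E[W]) / sqrt(Var[W]) = (4 - 14) / 5.8630 = -1.7056.
        Two-sided p = 2*Phi(z) = 0.088082.
Step 6: alpha = 0.1. reject H0.

W+ = 4, W- = 24, W = min = 4, p = 0.088082, reject H0.


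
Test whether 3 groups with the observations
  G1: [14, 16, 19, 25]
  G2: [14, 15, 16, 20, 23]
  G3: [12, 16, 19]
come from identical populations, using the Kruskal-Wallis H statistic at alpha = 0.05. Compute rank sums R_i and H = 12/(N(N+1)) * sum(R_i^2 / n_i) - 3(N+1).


Step 1: Combine all N = 12 observations and assign midranks.
sorted (value, group, rank): (12,G3,1), (14,G1,2.5), (14,G2,2.5), (15,G2,4), (16,G1,6), (16,G2,6), (16,G3,6), (19,G1,8.5), (19,G3,8.5), (20,G2,10), (23,G2,11), (25,G1,12)
Step 2: Sum ranks within each group.
R_1 = 29 (n_1 = 4)
R_2 = 33.5 (n_2 = 5)
R_3 = 15.5 (n_3 = 3)
Step 3: H = 12/(N(N+1)) * sum(R_i^2/n_i) - 3(N+1)
     = 12/(12*13) * (29^2/4 + 33.5^2/5 + 15.5^2/3) - 3*13
     = 0.076923 * 514.783 - 39
     = 0.598718.
Step 4: Ties present; correction factor C = 1 - 36/(12^3 - 12) = 0.979021. Corrected H = 0.598718 / 0.979021 = 0.611548.
Step 5: Under H0, H ~ chi^2(2); p-value = 0.736553.
Step 6: alpha = 0.05. fail to reject H0.

H = 0.6115, df = 2, p = 0.736553, fail to reject H0.


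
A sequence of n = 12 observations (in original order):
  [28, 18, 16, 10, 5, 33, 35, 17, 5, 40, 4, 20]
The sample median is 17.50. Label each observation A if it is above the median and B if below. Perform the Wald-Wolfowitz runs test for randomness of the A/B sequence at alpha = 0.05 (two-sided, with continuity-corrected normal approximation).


Step 1: Compute median = 17.50; label A = above, B = below.
Labels in order: AABBBAABBABA  (n_A = 6, n_B = 6)
Step 2: Count runs R = 7.
Step 3: Under H0 (random ordering), E[R] = 2*n_A*n_B/(n_A+n_B) + 1 = 2*6*6/12 + 1 = 7.0000.
        Var[R] = 2*n_A*n_B*(2*n_A*n_B - n_A - n_B) / ((n_A+n_B)^2 * (n_A+n_B-1)) = 4320/1584 = 2.7273.
        SD[R] = 1.6514.
Step 4: R = E[R], so z = 0 with no continuity correction.
Step 5: Two-sided p-value via normal approximation = 2*(1 - Phi(|z|)) = 1.000000.
Step 6: alpha = 0.05. fail to reject H0.

R = 7, z = 0.0000, p = 1.000000, fail to reject H0.


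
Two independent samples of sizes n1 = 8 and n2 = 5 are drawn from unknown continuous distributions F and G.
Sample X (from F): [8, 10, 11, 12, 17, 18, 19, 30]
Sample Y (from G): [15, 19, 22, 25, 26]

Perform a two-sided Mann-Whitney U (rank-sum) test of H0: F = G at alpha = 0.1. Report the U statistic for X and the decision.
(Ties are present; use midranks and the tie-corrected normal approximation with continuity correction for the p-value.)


Step 1: Combine and sort all 13 observations; assign midranks.
sorted (value, group): (8,X), (10,X), (11,X), (12,X), (15,Y), (17,X), (18,X), (19,X), (19,Y), (22,Y), (25,Y), (26,Y), (30,X)
ranks: 8->1, 10->2, 11->3, 12->4, 15->5, 17->6, 18->7, 19->8.5, 19->8.5, 22->10, 25->11, 26->12, 30->13
Step 2: Rank sum for X: R1 = 1 + 2 + 3 + 4 + 6 + 7 + 8.5 + 13 = 44.5.
Step 3: U_X = R1 - n1(n1+1)/2 = 44.5 - 8*9/2 = 44.5 - 36 = 8.5.
       U_Y = n1*n2 - U_X = 40 - 8.5 = 31.5.
Step 4: Ties are present, so use the tie-corrected normal approximation (with continuity correction) for the p-value.
Step 5: p-value = 0.106864; compare to alpha = 0.1. fail to reject H0.

U_X = 8.5, p = 0.106864, fail to reject H0 at alpha = 0.1.


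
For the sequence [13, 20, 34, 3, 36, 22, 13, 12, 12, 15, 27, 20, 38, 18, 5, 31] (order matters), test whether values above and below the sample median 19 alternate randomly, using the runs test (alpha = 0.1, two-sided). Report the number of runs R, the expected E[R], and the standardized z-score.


Step 1: Compute median = 19; label A = above, B = below.
Labels in order: BAABAABBBBAAABBA  (n_A = 8, n_B = 8)
Step 2: Count runs R = 8.
Step 3: Under H0 (random ordering), E[R] = 2*n_A*n_B/(n_A+n_B) + 1 = 2*8*8/16 + 1 = 9.0000.
        Var[R] = 2*n_A*n_B*(2*n_A*n_B - n_A - n_B) / ((n_A+n_B)^2 * (n_A+n_B-1)) = 14336/3840 = 3.7333.
        SD[R] = 1.9322.
Step 4: Continuity-corrected z = (R + 0.5 - E[R]) / SD[R] = (8 + 0.5 - 9.0000) / 1.9322 = -0.2588.
Step 5: Two-sided p-value via normal approximation = 2*(1 - Phi(|z|)) = 0.795809.
Step 6: alpha = 0.1. fail to reject H0.

R = 8, z = -0.2588, p = 0.795809, fail to reject H0.


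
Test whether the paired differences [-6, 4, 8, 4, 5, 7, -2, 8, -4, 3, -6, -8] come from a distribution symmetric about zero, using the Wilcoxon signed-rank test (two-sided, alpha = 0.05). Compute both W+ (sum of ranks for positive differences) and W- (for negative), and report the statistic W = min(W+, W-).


Step 1: Drop any zero differences (none here) and take |d_i|.
|d| = [6, 4, 8, 4, 5, 7, 2, 8, 4, 3, 6, 8]
Step 2: Midrank |d_i| (ties get averaged ranks).
ranks: |6|->7.5, |4|->4, |8|->11, |4|->4, |5|->6, |7|->9, |2|->1, |8|->11, |4|->4, |3|->2, |6|->7.5, |8|->11
Step 3: Attach original signs; sum ranks with positive sign and with negative sign.
W+ = 4 + 11 + 4 + 6 + 9 + 11 + 2 = 47
W- = 7.5 + 1 + 4 + 7.5 + 11 = 31
(Check: W+ + W- = 78 should equal n(n+1)/2 = 78.)
Step 4: Test statistic W = min(W+, W-) = 31.
Step 5: Ties in |d|, so use the tie-corrected normal approximation.
        E[W] = n(n+1)/4 = 12*13/4 = 39.
        Tie groups: |d|=4 (t=3), |d|=6 (t=2), |d|=8 (t=3); sum(t^3 - t) = 54.
        Var[W] = n(n+1)(2n+1)/24 - sum(t^3-t)/48 = 3900/24 - 54/48 = 161.375.
        z = (W - E[W]) / sqrt(Var[W]) = (31 - 39) / 12.7033 = -0.6298.
        Two-sided p = 2*Phi(z) = 0.528855.
Step 6: alpha = 0.05. fail to reject H0.

W+ = 47, W- = 31, W = min = 31, p = 0.528855, fail to reject H0.
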